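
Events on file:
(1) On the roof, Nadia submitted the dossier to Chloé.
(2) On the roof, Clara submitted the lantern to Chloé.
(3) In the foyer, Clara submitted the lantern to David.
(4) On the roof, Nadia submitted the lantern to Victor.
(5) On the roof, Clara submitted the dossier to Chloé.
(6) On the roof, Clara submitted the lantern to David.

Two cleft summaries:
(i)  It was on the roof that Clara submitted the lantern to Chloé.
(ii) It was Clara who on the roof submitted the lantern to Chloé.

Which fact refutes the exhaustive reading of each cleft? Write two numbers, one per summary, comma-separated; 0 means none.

(i): focus "on the roof". No fact shares same agent, thing, recipient (Clara / the lantern / Chloé) with a different setting. 0.
(ii): focus "Clara". No fact shares same thing, recipient, setting (the lantern / Chloé / on the roof) with a different agent. 0.

0, 0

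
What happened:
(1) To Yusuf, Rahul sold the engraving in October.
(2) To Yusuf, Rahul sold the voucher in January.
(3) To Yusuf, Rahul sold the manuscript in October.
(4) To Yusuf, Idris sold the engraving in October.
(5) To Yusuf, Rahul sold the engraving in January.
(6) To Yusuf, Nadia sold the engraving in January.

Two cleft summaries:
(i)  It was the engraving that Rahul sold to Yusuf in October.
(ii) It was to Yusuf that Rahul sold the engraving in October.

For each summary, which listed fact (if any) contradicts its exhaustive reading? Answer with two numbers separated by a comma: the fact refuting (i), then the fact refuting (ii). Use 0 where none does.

3, 0

(i): focus "the engraving". Looking for same agent, recipient, setting (Rahul / Yusuf / in October) with some other thing — fact (3) has the manuscript there. Refuted.
(ii): focus "Yusuf". No fact shares same agent, thing, setting (Rahul / the engraving / in October) with a different recipient. 0.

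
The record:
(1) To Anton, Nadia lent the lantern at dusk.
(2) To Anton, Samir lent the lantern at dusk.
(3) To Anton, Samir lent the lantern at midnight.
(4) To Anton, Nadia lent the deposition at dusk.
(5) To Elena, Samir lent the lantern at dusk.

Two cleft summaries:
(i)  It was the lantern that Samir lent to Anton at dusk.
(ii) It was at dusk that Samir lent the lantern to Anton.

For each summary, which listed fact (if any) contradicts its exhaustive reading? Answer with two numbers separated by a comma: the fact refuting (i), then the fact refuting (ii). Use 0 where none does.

0, 3

Summary (i) focuses "the lantern" (the thing); background Samir as agent and Anton as recipient and at dusk as setting. No fact matches that background with a different thing, so 0.
Summary (ii) focuses "at dusk" (the setting); background Samir as agent and the lantern as thing and Anton as recipient. Fact (3) matches that background with setting = at midnight — refutes (ii).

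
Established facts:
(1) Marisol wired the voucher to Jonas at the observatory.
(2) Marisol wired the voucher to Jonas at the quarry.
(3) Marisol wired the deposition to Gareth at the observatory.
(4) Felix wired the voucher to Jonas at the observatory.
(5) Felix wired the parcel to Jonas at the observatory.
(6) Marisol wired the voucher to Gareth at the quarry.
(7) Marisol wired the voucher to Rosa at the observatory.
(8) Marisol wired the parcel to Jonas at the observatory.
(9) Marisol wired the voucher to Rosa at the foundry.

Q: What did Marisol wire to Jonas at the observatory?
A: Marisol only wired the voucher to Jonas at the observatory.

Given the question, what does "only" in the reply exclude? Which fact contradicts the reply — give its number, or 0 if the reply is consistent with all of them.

Answering "What did ...?" puts focus on the thing — here, "the voucher".
So "only" ranges over things; the rest (same agent, recipient, setting (Marisol / Jonas / at the observatory)) is presupposed.
Fact (8) keeps same agent, recipient, setting (Marisol / Jonas / at the observatory) but has thing = the parcel; that refutes the reply.
(Fact (7) would refute a reading with focus on the recipient — but that is not what the question asks.)

8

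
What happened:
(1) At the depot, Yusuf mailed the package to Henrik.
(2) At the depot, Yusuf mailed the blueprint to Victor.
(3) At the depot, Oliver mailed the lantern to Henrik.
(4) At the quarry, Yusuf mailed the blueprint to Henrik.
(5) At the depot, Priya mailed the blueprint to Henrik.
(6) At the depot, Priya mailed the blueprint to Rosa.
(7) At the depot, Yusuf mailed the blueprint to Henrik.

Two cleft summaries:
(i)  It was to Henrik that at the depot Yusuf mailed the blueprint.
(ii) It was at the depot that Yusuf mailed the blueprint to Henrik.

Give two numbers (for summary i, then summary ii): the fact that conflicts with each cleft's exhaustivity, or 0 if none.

2, 4

(i): focus "Henrik". Looking for same agent, thing, setting (Yusuf / the blueprint / at the depot) with some other recipient — fact (2) has Victor there. Refuted.
(ii): focus "at the depot". Looking for same agent, thing, recipient (Yusuf / the blueprint / Henrik) with some other setting — fact (4) has at the quarry there. Refuted.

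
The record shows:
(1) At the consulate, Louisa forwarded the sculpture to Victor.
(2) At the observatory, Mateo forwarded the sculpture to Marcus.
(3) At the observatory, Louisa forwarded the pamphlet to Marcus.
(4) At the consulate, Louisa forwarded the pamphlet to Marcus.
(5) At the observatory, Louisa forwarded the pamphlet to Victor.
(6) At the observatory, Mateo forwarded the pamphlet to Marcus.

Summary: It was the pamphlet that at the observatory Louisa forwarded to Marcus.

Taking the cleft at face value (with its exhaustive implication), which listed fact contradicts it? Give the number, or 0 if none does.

The cleft puts "the pamphlet" in focus and presupposes the open proposition with same agent, recipient, setting (Louisa / Marcus / at the observatory).
The exhaustive reading says no other thing fits that background.
No listed fact matches the background with a different thing. Exhaustivity holds.

0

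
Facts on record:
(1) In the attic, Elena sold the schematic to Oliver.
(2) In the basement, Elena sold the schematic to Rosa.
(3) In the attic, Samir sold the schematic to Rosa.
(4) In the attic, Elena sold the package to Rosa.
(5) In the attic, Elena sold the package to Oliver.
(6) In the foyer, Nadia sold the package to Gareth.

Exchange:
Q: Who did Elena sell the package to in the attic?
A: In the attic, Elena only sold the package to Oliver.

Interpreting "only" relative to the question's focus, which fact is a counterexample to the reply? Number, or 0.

4

The question "Who did ... to ...?" targets the recipient, so in the reply the focus falls on "Oliver".
So "only" ranges over recipients; the rest (Elena as agent and the package as thing and in the attic as setting) is presupposed.
Fact (4) keeps Elena as agent and the package as thing and in the attic as setting but has recipient = Rosa; that refutes the reply.
(Fact (1) would refute a reading with focus on the thing — but that is not what the question asks.)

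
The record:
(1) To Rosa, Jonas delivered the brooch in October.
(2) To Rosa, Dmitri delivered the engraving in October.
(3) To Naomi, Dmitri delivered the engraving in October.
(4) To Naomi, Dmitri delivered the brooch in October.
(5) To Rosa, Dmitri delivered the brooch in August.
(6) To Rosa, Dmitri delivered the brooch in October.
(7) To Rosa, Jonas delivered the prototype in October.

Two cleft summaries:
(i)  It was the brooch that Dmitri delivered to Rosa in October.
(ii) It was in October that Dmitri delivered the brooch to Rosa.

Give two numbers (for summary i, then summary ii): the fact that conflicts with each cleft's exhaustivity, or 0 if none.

Summary (i) focuses "the brooch" (the thing); background agent = Dmitri, recipient = Rosa, setting = in October. Fact (2) matches that background with thing = the engraving — refutes (i).
Summary (ii) focuses "in October" (the setting); background agent = Dmitri, thing = the brooch, recipient = Rosa. Fact (5) matches that background with setting = in August — refutes (ii).

2, 5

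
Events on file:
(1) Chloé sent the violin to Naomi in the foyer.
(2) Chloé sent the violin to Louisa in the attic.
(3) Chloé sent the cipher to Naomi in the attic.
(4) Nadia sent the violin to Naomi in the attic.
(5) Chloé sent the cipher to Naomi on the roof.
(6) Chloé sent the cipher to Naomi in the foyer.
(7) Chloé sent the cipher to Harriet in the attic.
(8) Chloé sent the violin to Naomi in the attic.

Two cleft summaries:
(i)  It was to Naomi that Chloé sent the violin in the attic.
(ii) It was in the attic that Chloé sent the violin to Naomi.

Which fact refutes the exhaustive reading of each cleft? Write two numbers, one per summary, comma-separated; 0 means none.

2, 1

Summary (i) focuses "Naomi" (the recipient); background same agent, thing, setting (Chloé / the violin / in the attic). Fact (2) matches that background with recipient = Louisa — refutes (i).
Summary (ii) focuses "in the attic" (the setting); background same agent, thing, recipient (Chloé / the violin / Naomi). Fact (1) matches that background with setting = in the foyer — refutes (ii).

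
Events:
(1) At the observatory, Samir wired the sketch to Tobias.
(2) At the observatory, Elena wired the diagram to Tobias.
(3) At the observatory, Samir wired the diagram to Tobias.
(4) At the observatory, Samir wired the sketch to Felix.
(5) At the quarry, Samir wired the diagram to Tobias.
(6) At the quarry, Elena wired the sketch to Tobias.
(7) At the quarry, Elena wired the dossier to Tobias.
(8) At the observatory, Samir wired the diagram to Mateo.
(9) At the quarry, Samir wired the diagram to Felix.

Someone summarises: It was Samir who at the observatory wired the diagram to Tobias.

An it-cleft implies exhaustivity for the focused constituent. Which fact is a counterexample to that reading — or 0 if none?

2

The cleft puts "Samir" in focus and presupposes the open proposition with thing = the diagram, recipient = Tobias, setting = at the observatory.
The exhaustive reading says no other agent fits that background.
Fact (2) shares the background but with agent = Elena; exhaustivity is violated.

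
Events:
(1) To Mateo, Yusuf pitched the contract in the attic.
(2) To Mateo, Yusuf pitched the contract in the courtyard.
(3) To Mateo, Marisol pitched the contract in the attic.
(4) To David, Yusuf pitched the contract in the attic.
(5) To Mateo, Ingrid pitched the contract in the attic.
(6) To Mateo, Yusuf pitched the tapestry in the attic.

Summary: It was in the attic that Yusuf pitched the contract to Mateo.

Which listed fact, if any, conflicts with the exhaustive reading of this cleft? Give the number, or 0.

The cleft puts "in the attic" in focus and presupposes the open proposition with Yusuf as agent and the contract as thing and Mateo as recipient.
Exhaustivity: in the attic is the only setting satisfying that background.
Fact (2) shares the background but with setting = in the courtyard; exhaustivity is violated.

2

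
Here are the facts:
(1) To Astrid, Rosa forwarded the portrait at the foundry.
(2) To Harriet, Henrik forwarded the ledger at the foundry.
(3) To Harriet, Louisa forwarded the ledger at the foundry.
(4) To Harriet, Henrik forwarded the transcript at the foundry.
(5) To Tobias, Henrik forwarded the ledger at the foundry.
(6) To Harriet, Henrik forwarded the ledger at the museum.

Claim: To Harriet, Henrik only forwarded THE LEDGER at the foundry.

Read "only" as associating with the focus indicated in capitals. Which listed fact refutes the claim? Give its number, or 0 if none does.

Focus (in capitals) is "the ledger" — the thing. "Only" excludes alternative things while holding fixed agent = Henrik, recipient = Harriet, setting = at the foundry.
Fact (4) shares the background but differs in thing (the transcript) — a counterexample.

4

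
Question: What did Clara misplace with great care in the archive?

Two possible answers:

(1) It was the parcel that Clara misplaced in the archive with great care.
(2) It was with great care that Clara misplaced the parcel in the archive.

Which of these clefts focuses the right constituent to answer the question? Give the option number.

1

The question word "what" targets the direct object.
Option (1) clefts "the parcel" — that matches what the question asks about.
Option (2) clefts "with great care" — the manner, not what was asked.
So the congruent reply is (1).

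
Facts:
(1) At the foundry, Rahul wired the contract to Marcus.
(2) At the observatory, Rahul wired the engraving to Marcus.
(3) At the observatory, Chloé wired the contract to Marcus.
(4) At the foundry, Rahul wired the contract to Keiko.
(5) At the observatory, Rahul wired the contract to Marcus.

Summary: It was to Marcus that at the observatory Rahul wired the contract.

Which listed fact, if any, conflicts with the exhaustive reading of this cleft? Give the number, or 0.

0

Focus of the cleft: "Marcus" (the recipient). Presupposed background: same agent, thing, setting (Rahul / the contract / at the observatory).
The exhaustive reading says no other recipient fits that background.
Every other fact differs from the presupposition on some backgrounded slot, so none challenges the exhaustivity.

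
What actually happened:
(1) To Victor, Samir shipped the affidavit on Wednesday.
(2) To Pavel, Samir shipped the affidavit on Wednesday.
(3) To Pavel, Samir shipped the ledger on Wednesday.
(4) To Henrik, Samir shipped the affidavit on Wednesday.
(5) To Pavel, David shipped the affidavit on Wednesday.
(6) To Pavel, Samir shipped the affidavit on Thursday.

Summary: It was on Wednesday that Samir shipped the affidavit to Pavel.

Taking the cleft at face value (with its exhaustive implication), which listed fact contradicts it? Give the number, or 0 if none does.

6

Focus of the cleft: "on Wednesday" (the setting). Presupposed background: agent = Samir, thing = the affidavit, recipient = Pavel.
Exhaustivity: on Wednesday is the only setting satisfying that background.
But fact (6) also has agent = Samir, thing = the affidavit, recipient = Pavel, with setting = on Thursday — so the exhaustive reading fails.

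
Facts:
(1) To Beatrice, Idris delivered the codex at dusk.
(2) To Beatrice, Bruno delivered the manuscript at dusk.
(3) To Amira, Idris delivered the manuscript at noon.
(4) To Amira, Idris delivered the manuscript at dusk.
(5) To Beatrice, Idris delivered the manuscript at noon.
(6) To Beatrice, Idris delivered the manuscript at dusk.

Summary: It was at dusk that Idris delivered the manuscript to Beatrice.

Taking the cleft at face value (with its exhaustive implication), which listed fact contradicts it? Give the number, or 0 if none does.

Focus of the cleft: "at dusk" (the setting). Presupposed background: Idris as agent and the manuscript as thing and Beatrice as recipient.
The exhaustive reading says no other setting fits that background.
But fact (5) also has Idris as agent and the manuscript as thing and Beatrice as recipient, with setting = at noon — so the exhaustive reading fails.

5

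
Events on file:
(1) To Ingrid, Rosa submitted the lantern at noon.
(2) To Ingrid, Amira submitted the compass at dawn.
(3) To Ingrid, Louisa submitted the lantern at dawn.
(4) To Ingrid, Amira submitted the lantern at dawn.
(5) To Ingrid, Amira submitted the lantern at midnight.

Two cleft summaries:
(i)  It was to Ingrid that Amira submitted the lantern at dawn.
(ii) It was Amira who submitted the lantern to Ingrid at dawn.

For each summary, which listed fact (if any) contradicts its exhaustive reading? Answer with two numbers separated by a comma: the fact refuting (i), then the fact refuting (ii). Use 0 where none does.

(i): focus "Ingrid". No fact shares same agent, thing, setting (Amira / the lantern / at dawn) with a different recipient. 0.
(ii): focus "Amira". Looking for same thing, recipient, setting (the lantern / Ingrid / at dawn) with some other agent — fact (3) has Louisa there. Refuted.

0, 3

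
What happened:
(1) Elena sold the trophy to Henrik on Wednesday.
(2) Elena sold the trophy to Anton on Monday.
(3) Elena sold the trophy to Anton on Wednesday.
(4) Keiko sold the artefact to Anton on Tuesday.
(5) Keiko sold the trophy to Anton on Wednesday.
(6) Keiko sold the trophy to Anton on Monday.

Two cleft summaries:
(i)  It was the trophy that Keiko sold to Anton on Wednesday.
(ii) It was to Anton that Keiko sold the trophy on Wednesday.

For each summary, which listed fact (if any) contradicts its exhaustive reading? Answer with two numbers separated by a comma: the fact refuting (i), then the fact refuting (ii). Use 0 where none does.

0, 0

Summary (i) focuses "the trophy" (the thing); background same agent, recipient, setting (Keiko / Anton / on Wednesday). No fact matches that background with a different thing, so 0.
Summary (ii) focuses "Anton" (the recipient); background same agent, thing, setting (Keiko / the trophy / on Wednesday). No fact matches that background with a different recipient, so 0.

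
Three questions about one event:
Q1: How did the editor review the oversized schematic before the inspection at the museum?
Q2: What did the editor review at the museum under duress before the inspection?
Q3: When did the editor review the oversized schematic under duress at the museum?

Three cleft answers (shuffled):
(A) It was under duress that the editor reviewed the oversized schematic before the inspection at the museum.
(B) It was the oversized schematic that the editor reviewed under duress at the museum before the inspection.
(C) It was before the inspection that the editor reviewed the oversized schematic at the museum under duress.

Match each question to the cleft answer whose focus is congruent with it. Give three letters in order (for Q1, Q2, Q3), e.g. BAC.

ABC

Q1 asks about the manner; cleft (A) focuses "under duress", which is the manner — so Q1 → A.
Q2 asks about the direct object; cleft (B) focuses "the oversized schematic", which is the direct object — so Q2 → B.
Q3 asks about the time; cleft (C) focuses "before the inspection", which is the time — so Q3 → C.
Mapping: Q1→A, Q2→B, Q3→C.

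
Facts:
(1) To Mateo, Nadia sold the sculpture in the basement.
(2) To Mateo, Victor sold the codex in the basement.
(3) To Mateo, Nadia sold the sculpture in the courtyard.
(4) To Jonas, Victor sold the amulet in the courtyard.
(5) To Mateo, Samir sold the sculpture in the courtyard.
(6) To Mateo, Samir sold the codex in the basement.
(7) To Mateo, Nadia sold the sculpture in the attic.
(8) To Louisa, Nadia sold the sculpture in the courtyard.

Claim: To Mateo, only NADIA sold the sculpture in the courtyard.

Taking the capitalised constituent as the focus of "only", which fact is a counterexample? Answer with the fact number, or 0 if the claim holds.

Focus (in capitals) is "Nadia" — the agent. "Only" excludes alternative agents while holding fixed thing = the sculpture, recipient = Mateo, setting = in the courtyard.
Fact (5) matches on thing = the sculpture, recipient = Mateo, setting = in the courtyard, but has agent = Samir instead. That refutes the claim.

5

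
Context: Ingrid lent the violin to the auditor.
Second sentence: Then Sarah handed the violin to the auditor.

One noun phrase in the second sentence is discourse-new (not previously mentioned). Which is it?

"the violin" and "the auditor" in the second sentence are given — already mentioned in the context.
"Sarah" has no antecedent in the context; it is discourse-new.

Sarah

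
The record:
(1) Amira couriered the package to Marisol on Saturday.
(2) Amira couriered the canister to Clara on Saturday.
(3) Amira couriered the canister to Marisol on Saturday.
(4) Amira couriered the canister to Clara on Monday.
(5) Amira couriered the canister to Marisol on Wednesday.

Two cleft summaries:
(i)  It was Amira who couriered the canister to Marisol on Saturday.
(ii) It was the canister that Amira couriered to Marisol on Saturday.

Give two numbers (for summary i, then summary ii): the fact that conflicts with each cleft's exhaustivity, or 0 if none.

0, 1

(i): focus "Amira". No fact shares the canister as thing and Marisol as recipient and on Saturday as setting with a different agent. 0.
(ii): focus "the canister". Looking for Amira as agent and Marisol as recipient and on Saturday as setting with some other thing — fact (1) has the package there. Refuted.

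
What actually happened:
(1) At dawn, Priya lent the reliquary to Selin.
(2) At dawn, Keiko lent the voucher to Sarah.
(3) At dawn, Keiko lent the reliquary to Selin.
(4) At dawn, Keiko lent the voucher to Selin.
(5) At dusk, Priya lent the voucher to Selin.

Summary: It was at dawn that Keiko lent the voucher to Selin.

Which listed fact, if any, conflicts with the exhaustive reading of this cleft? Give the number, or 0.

The cleft puts "at dawn" in focus and presupposes the open proposition with agent = Keiko, thing = the voucher, recipient = Selin.
Exhaustivity: at dawn is the only setting satisfying that background.
Every other fact differs from the presupposition on some backgrounded slot, so none challenges the exhaustivity.

0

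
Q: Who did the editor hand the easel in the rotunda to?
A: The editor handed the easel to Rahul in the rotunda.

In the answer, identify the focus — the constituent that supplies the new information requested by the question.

to Rahul

The wh-word "who" asks about the recipient.
In the answer, "the editor", "the easel" and "in the rotunda" are given — repeated from the question.
The constituent filling the recipient gap is "to Rahul"; that is the focus and would carry nuclear stress.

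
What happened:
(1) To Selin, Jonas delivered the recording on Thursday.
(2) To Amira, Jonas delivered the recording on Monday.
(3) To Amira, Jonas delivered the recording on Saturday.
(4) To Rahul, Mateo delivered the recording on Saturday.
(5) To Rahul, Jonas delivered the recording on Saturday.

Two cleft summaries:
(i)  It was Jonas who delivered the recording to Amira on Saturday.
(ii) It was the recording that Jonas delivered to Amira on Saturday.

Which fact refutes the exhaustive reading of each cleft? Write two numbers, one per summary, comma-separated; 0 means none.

0, 0

(i): focus "Jonas". No fact shares same thing, recipient, setting (the recording / Amira / on Saturday) with a different agent. 0.
(ii): focus "the recording". No fact shares same agent, recipient, setting (Jonas / Amira / on Saturday) with a different thing. 0.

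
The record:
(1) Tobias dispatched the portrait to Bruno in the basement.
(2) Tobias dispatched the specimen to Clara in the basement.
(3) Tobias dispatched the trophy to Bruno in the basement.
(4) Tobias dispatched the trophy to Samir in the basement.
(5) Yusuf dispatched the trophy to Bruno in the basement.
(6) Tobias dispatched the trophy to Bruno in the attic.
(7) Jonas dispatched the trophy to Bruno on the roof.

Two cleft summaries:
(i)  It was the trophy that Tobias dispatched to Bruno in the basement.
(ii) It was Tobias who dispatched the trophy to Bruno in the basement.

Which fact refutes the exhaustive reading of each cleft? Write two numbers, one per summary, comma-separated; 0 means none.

1, 5

Summary (i) focuses "the trophy" (the thing); background agent = Tobias, recipient = Bruno, setting = in the basement. Fact (1) matches that background with thing = the portrait — refutes (i).
Summary (ii) focuses "Tobias" (the agent); background thing = the trophy, recipient = Bruno, setting = in the basement. Fact (5) matches that background with agent = Yusuf — refutes (ii).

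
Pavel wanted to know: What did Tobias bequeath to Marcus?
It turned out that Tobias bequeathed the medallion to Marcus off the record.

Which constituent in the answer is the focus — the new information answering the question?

The wh-word "what" asks about the direct object.
In the answer, "Tobias" and "to Marcus" are given — repeated from the question.
"off the record" is also new, but it specifies the manner, which is not what the question asks about — so it is not the focus.
The constituent filling the direct object gap is "the medallion"; that is the focus.

the medallion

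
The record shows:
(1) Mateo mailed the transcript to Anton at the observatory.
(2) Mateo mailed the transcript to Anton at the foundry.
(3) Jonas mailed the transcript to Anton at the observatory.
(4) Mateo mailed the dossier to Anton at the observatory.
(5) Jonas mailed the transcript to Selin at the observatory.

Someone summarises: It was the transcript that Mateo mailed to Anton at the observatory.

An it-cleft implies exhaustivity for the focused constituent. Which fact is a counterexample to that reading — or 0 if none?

Focus of the cleft: "the transcript" (the thing). Presupposed background: Mateo as agent and Anton as recipient and at the observatory as setting.
Exhaustivity: the transcript is the only thing satisfying that background.
But fact (4) also has Mateo as agent and Anton as recipient and at the observatory as setting, with thing = the dossier — so the exhaustive reading fails.

4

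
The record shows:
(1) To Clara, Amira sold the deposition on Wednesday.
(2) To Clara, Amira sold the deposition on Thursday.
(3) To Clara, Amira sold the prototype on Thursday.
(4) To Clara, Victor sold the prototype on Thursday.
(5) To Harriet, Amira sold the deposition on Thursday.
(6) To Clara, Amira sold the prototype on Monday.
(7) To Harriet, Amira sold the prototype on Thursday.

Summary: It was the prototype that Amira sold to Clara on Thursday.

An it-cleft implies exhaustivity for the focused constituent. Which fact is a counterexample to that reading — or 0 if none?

2

The cleft puts "the prototype" in focus and presupposes the open proposition with agent = Amira, recipient = Clara, setting = on Thursday.
The exhaustive reading says no other thing fits that background.
Fact (2) shares the background but with thing = the deposition; exhaustivity is violated.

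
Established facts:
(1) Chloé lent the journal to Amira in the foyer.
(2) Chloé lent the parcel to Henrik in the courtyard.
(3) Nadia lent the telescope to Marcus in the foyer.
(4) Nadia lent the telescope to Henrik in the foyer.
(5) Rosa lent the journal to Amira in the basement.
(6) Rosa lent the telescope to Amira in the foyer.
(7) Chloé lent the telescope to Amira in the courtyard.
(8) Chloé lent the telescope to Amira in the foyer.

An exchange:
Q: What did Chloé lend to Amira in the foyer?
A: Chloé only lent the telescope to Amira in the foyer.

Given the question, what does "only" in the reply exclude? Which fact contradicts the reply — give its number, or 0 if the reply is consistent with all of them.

The question "What did ...?" targets the thing, so in the reply the focus falls on "the telescope".
So "only" ranges over things; the rest (Chloé as agent and Amira as recipient and in the foyer as setting) is presupposed.
Fact (1) shares the background with a different thing (the journal) — counterexample.
(Fact (7) would refute a reading with focus on the setting — but that is not what the question asks.)

1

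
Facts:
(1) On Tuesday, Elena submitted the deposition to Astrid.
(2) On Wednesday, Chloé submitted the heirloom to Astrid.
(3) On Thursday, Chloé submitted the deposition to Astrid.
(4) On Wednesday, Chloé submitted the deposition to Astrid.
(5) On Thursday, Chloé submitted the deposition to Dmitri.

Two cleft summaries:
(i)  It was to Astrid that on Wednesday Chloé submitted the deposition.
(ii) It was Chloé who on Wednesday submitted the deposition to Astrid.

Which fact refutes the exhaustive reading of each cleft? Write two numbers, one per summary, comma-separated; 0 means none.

(i): focus "Astrid". No fact shares Chloé as agent and the deposition as thing and on Wednesday as setting with a different recipient. 0.
(ii): focus "Chloé". No fact shares the deposition as thing and Astrid as recipient and on Wednesday as setting with a different agent. 0.

0, 0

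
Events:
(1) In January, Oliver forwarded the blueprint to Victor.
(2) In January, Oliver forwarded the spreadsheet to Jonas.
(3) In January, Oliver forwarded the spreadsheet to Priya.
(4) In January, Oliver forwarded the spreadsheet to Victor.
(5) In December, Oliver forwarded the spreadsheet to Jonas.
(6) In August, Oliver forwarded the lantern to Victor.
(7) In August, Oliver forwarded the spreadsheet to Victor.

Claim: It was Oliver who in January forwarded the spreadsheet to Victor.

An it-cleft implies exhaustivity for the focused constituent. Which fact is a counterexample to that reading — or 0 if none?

The cleft puts "Oliver" in focus and presupposes the open proposition with thing = the spreadsheet, recipient = Victor, setting = in January.
The exhaustive reading says no other agent fits that background.
No listed fact matches the background with a different agent. Exhaustivity holds.

0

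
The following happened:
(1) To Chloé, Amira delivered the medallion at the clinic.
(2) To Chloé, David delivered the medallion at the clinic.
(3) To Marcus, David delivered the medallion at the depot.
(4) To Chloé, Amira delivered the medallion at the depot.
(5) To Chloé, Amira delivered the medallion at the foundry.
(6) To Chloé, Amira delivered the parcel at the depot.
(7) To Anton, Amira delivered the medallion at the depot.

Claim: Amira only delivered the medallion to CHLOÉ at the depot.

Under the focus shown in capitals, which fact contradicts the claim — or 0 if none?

7

The capitals mark "Chloé" as focus. So "only" rules out other recipients, with the rest (Amira as agent and the medallion as thing and at the depot as setting) as background.
Fact (7) matches on Amira as agent and the medallion as thing and at the depot as setting, but has recipient = Anton instead. That refutes the claim.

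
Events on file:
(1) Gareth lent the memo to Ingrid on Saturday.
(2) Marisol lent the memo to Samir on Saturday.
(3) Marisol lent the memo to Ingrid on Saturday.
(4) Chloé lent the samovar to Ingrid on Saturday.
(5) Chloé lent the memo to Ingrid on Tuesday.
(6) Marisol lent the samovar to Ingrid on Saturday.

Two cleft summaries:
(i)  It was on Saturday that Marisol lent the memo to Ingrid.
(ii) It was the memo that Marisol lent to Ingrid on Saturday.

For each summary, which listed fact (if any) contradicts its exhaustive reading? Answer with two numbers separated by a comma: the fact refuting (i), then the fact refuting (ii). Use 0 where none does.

Summary (i) focuses "on Saturday" (the setting); background agent = Marisol, thing = the memo, recipient = Ingrid. No fact matches that background with a different setting, so 0.
Summary (ii) focuses "the memo" (the thing); background agent = Marisol, recipient = Ingrid, setting = on Saturday. Fact (6) matches that background with thing = the samovar — refutes (ii).

0, 6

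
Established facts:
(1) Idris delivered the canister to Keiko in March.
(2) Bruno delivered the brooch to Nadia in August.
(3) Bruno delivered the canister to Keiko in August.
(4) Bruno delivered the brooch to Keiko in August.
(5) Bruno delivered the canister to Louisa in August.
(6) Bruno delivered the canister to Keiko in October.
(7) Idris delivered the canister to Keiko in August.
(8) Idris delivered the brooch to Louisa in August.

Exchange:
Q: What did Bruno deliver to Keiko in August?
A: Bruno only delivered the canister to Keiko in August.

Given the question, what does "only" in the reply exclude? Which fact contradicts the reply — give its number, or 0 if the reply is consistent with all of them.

Answering "What did ...?" puts focus on the thing — here, "the canister".
"Only" then excludes alternative things while the background — same agent, recipient, setting (Bruno / Keiko / in August) — is held fixed.
Fact (4) keeps same agent, recipient, setting (Bruno / Keiko / in August) but has thing = the brooch; that refutes the reply.
(Fact (6) would refute a reading with focus on the setting — but that is not what the question asks.)

4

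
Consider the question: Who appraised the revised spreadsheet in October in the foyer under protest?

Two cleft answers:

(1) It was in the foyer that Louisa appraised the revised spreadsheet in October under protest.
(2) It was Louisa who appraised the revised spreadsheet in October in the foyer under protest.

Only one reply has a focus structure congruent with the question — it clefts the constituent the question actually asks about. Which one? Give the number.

2

The question word "who" targets the subject (agent).
Option (1) clefts "in the foyer" — the location, not what was asked.
Option (2) clefts "Louisa" — that matches what the question asks about.
So the congruent reply is (2).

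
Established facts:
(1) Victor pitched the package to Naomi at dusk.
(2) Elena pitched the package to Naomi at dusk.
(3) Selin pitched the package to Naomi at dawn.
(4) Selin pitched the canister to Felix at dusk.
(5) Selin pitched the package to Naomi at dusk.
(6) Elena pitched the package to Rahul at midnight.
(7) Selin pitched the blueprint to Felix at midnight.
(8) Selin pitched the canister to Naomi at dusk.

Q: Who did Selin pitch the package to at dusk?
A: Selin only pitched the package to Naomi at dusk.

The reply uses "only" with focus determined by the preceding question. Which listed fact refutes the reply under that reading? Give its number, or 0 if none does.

The question "Who did ... to ...?" targets the recipient, so in the reply the focus falls on "Naomi".
So "only" ranges over recipients; the rest (same agent, thing, setting (Selin / the package / at dusk)) is presupposed.
No listed fact shares that background with another recipient. Nothing contradicts the reply.
(Fact (3) would refute a reading with focus on the setting — but that is not what the question asks.)

0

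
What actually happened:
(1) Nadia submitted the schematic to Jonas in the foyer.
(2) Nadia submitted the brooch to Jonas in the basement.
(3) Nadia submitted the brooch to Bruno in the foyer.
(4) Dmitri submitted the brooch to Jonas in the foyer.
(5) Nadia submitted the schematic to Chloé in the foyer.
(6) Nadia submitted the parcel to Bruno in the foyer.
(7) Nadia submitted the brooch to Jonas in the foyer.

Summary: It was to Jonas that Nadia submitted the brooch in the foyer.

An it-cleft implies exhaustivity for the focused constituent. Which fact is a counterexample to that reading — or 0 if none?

The cleft puts "Jonas" in focus and presupposes the open proposition with agent = Nadia, thing = the brooch, setting = in the foyer.
Exhaustivity: Jonas is the only recipient satisfying that background.
Fact (3) shares the background but with recipient = Bruno; exhaustivity is violated.

3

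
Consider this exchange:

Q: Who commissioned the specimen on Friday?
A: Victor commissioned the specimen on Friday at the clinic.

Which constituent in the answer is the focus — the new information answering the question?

Victor

The wh-word "who" asks about the subject (agent).
In the answer, "the specimen" and "on Friday" are given — repeated from the question.
"at the clinic" is also new, but it specifies the location, which is not what the question asks about — so it is not the focus.
The constituent filling the subject (agent) gap is "Victor"; that is the focus.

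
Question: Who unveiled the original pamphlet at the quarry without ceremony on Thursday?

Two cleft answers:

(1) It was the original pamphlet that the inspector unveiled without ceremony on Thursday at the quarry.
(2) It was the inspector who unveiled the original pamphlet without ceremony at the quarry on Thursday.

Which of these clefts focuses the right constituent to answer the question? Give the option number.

2

The question word "who" targets the subject (agent).
Option (1) clefts "the original pamphlet" — the direct object, not what was asked.
Option (2) clefts "the inspector" — that matches what the question asks about.
So the congruent reply is (2).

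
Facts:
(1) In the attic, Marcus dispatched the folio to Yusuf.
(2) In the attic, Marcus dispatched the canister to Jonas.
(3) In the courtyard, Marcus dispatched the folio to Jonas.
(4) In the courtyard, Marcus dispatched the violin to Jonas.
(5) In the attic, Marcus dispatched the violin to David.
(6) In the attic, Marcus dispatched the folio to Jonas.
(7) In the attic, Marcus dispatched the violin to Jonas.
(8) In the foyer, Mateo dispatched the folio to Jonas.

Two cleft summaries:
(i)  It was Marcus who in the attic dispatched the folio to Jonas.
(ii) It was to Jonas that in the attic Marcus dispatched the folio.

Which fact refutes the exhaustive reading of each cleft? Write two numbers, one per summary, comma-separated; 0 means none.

0, 1

Summary (i) focuses "Marcus" (the agent); background the folio as thing and Jonas as recipient and in the attic as setting. No fact matches that background with a different agent, so 0.
Summary (ii) focuses "Jonas" (the recipient); background Marcus as agent and the folio as thing and in the attic as setting. Fact (1) matches that background with recipient = Yusuf — refutes (ii).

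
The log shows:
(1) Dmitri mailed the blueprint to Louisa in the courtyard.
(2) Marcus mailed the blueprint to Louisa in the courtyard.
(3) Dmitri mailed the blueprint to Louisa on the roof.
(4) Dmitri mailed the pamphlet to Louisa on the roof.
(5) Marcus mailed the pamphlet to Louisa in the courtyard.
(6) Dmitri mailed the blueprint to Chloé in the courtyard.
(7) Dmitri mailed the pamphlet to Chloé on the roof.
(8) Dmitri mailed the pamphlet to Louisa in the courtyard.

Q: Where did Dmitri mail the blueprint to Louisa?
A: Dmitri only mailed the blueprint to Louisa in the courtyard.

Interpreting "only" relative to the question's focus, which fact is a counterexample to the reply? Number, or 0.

Answering "Where did ...?" puts focus on the setting — here, "in the courtyard".
"Only" then excludes alternative settings while the background — same agent, thing, recipient (Dmitri / the blueprint / Louisa) — is held fixed.
Fact (3) shares the background with a different setting (on the roof) — counterexample.
(Fact (8) would refute a reading with focus on the thing — but that is not what the question asks.)

3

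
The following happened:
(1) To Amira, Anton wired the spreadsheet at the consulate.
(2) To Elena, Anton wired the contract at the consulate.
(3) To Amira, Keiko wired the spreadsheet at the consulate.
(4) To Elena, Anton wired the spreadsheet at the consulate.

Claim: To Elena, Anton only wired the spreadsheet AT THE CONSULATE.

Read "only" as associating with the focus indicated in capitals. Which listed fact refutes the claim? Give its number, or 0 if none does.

0

The capitals mark "at the consulate" as focus. So "only" rules out other settings, with the rest (Anton as agent and the spreadsheet as thing and Elena as recipient) as background.
Every other fact changes something in the background, not just the setting. Nothing refutes the claim.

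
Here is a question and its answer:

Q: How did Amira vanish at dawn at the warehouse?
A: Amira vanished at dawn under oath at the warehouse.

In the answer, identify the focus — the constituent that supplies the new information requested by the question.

The wh-word "how" asks about the manner.
In the answer, "Amira", "at the warehouse" and "at dawn" are given — repeated from the question.
The constituent filling the manner gap is "under oath"; that is the focus and would carry nuclear stress.

under oath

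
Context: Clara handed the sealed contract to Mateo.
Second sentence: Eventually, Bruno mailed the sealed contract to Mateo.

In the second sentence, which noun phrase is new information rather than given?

"the sealed contract" and "Mateo" in the second sentence are given — already mentioned in the context.
"Bruno" has no antecedent in the context; it is discourse-new.

Bruno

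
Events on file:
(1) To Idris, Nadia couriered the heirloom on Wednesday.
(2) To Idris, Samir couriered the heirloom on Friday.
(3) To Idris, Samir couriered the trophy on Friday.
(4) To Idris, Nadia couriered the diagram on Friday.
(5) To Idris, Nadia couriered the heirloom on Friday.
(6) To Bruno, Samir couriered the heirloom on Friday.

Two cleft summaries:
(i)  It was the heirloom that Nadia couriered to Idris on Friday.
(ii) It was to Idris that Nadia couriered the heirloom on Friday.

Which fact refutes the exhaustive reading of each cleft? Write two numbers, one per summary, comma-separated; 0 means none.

4, 0

Summary (i) focuses "the heirloom" (the thing); background agent = Nadia, recipient = Idris, setting = on Friday. Fact (4) matches that background with thing = the diagram — refutes (i).
Summary (ii) focuses "Idris" (the recipient); background agent = Nadia, thing = the heirloom, setting = on Friday. No fact matches that background with a different recipient, so 0.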